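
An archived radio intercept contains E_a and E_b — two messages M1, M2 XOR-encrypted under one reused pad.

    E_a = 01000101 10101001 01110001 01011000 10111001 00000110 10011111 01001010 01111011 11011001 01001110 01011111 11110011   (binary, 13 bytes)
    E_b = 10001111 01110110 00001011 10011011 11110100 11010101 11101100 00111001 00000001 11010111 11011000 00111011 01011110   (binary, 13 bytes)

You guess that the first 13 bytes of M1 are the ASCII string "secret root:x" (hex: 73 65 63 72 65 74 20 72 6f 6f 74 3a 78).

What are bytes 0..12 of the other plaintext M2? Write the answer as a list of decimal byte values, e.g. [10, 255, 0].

First, E_a ⊕ E_b = (M1 ⊕ K) ⊕ (M2 ⊕ K) = M1 ⊕ M2, so the key drops out. Then M2 = (M1 ⊕ M2) ⊕ M1 over the first 13 bytes.
byte 0: (45 ^ 8f) ^ 73 = ca ^ 73 = b9
byte 1: (a9 ^ 76) ^ 65 = df ^ 65 = ba
byte 2: (71 ^ 0b) ^ 63 = 7a ^ 63 = 19
byte 3: (58 ^ 9b) ^ 72 = c3 ^ 72 = b1
byte 4: (b9 ^ f4) ^ 65 = 4d ^ 65 = 28
byte 5: (06 ^ d5) ^ 74 = d3 ^ 74 = a7
byte 6: (9f ^ ec) ^ 20 = 73 ^ 20 = 53
byte 7: (4a ^ 39) ^ 72 = 73 ^ 72 = 01
byte 8: (7b ^ 01) ^ 6f = 7a ^ 6f = 15
byte 9: (d9 ^ d7) ^ 6f = 0e ^ 6f = 61
byte 10: (4e ^ d8) ^ 74 = 96 ^ 74 = e2
byte 11: (5f ^ 3b) ^ 3a = 64 ^ 3a = 5e
byte 12: (f3 ^ 5e) ^ 78 = ad ^ 78 = d5

[185, 186, 25, 177, 40, 167, 83, 1, 21, 97, 226, 94, 213]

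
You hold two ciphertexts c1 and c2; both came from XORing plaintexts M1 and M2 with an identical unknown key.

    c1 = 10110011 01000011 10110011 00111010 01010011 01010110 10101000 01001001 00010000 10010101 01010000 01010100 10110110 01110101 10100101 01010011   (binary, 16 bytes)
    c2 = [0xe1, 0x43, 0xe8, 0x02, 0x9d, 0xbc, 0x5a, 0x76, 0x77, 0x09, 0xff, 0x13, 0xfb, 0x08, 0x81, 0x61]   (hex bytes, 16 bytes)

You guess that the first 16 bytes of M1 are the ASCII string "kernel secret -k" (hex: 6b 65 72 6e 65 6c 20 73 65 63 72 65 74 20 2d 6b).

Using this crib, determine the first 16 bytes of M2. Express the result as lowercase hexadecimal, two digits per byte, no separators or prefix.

39652956ab86d24c02ffdd22395d0959

First, c1 ⊕ c2 = (M1 ⊕ K) ⊕ (M2 ⊕ K) = M1 ⊕ M2, so the key drops out. Then M2 = (M1 ⊕ M2) ⊕ M1 over the first 16 bytes.
byte 0: (b3 ^ e1) ^ 6b = 52 ^ 6b = 39
byte 1: (43 ^ 43) ^ 65 = 00 ^ 65 = 65
byte 2: (b3 ^ e8) ^ 72 = 5b ^ 72 = 29
byte 3: (3a ^ 02) ^ 6e = 38 ^ 6e = 56
byte 4: (53 ^ 9d) ^ 65 = ce ^ 65 = ab
byte 5: (56 ^ bc) ^ 6c = ea ^ 6c = 86
byte 6: (a8 ^ 5a) ^ 20 = f2 ^ 20 = d2
byte 7: (49 ^ 76) ^ 73 = 3f ^ 73 = 4c
byte 8: (10 ^ 77) ^ 65 = 67 ^ 65 = 02
byte 9: (95 ^ 09) ^ 63 = 9c ^ 63 = ff
byte 10: (50 ^ ff) ^ 72 = af ^ 72 = dd
byte 11: (54 ^ 13) ^ 65 = 47 ^ 65 = 22
byte 12: (b6 ^ fb) ^ 74 = 4d ^ 74 = 39
byte 13: (75 ^ 08) ^ 20 = 7d ^ 20 = 5d
byte 14: (a5 ^ 81) ^ 2d = 24 ^ 2d = 09
byte 15: (53 ^ 61) ^ 6b = 32 ^ 6b = 59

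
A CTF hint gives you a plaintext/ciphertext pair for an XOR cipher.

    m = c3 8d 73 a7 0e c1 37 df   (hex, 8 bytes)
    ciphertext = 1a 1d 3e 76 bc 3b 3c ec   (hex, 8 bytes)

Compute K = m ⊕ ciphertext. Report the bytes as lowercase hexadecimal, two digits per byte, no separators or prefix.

Since ciphertext = m ⊕ K, XORing both sides with m gives K = m ⊕ ciphertext.
byte 0: c3 ^ 1a = d9
byte 1: 8d ^ 1d = 90
byte 2: 73 ^ 3e = 4d
byte 3: a7 ^ 76 = d1
byte 4: 0e ^ bc = b2
byte 5: c1 ^ 3b = fa
byte 6: 37 ^ 3c = 0b
byte 7: df ^ ec = 33

d9904dd1b2fa0b33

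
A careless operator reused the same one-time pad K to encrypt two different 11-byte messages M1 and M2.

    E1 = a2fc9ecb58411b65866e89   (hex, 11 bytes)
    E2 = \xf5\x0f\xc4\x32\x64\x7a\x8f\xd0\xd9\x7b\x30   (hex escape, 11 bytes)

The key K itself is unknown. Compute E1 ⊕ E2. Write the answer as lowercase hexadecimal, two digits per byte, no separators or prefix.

57f35af93c3b94b55f15b9

E1 ⊕ E2 = (M1 ⊕ K) ⊕ (M2 ⊕ K) = M1 ⊕ M2 — the shared key cancels under XOR.
byte 0: a2 xor f5 = 57
byte 1: fc xor 0f = f3
byte 2: 9e xor c4 = 5a
byte 3: cb xor 32 = f9
byte 4: 58 xor 64 = 3c
byte 5: 41 xor 7a = 3b
byte 6: 1b xor 8f = 94
byte 7: 65 xor d0 = b5
byte 8: 86 xor d9 = 5f
byte 9: 6e xor 7b = 15
byte 10: 89 xor 30 = b9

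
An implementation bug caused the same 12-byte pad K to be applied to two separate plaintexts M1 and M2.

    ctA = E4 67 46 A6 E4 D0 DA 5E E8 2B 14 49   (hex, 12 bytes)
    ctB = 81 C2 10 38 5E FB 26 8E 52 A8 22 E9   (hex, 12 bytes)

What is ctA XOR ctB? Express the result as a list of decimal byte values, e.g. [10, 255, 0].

ctA ⊕ ctB = (M1 ⊕ K) ⊕ (M2 ⊕ K) = M1 ⊕ M2 — the shared key cancels under XOR.
byte 0: 228 xor 129 = 101
byte 1: 103 xor 194 = 165
byte 2:  70 xor  16 =  86
byte 3: 166 xor  56 = 158
byte 4: 228 xor  94 = 186
byte 5: 208 xor 251 =  43
byte 6: 218 xor  38 = 252
byte 7:  94 xor 142 = 208
byte 8: 232 xor  82 = 186
byte 9:  43 xor 168 = 131
byte 10:  20 xor  34 =  54
byte 11:  73 xor 233 = 160

[101, 165, 86, 158, 186, 43, 252, 208, 186, 131, 54, 160]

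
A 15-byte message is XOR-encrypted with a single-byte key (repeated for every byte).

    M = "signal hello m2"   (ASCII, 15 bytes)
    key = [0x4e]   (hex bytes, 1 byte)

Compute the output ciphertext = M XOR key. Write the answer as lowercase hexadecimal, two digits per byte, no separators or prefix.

The 1-byte key repeats, so the effective keystream is 4e 4e 4e 4e 4e 4e 4e 4e 4e 4e 4e 4e 4e 4e 4e.
byte 0: 73 xor 4e = 3d
byte 1: 69 xor 4e = 27
byte 2: 67 xor 4e = 29
byte 3: 6e xor 4e = 20
byte 4: 61 xor 4e = 2f
byte 5: 6c xor 4e = 22
byte 6: 20 xor 4e = 6e
byte 7: 68 xor 4e = 26
byte 8: 65 xor 4e = 2b
byte 9: 6c xor 4e = 22
byte 10: 6c xor 4e = 22
byte 11: 6f xor 4e = 21
byte 12: 20 xor 4e = 6e
byte 13: 6d xor 4e = 23
byte 14: 32 xor 4e = 7c

3d2729202f226e262b2222216e237c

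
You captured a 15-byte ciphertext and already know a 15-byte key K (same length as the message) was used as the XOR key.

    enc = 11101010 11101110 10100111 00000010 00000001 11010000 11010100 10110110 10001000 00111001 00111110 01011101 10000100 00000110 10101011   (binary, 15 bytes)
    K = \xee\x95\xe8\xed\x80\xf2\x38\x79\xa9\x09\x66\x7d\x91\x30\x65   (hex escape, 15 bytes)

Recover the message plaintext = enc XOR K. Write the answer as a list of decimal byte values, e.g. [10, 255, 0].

XOR is its own inverse, so applying the key byte-wise gives the result directly.
byte 0: 234 XOR 238 =   4
byte 1: 238 XOR 149 = 123
byte 2: 167 XOR 232 =  79
byte 3:   2 XOR 237 = 239
byte 4:   1 XOR 128 = 129
byte 5: 208 XOR 242 =  34
byte 6: 212 XOR  56 = 236
byte 7: 182 XOR 121 = 207
byte 8: 136 XOR 169 =  33
byte 9:  57 XOR   9 =  48
byte 10:  62 XOR 102 =  88
byte 11:  93 XOR 125 =  32
byte 12: 132 XOR 145 =  21
byte 13:   6 XOR  48 =  54
byte 14: 171 XOR 101 = 206

[4, 123, 79, 239, 129, 34, 236, 207, 33, 48, 88, 32, 21, 54, 206]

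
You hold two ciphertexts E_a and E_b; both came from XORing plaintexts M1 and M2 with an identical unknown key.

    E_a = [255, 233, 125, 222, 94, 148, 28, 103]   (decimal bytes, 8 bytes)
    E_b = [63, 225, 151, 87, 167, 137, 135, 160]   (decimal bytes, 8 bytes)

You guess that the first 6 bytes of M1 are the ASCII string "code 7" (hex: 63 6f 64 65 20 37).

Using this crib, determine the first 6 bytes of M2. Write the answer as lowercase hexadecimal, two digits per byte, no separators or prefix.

First, E_a ⊕ E_b = (M1 ⊕ K) ⊕ (M2 ⊕ K) = M1 ⊕ M2, so the key drops out. Then M2 = (M1 ⊕ M2) ⊕ M1 over the first 6 bytes.
byte 0: (ff ^ 3f) ^ 63 = c0 ^ 63 = a3
byte 1: (e9 ^ e1) ^ 6f = 08 ^ 6f = 67
byte 2: (7d ^ 97) ^ 64 = ea ^ 64 = 8e
byte 3: (de ^ 57) ^ 65 = 89 ^ 65 = ec
byte 4: (5e ^ a7) ^ 20 = f9 ^ 20 = d9
byte 5: (94 ^ 89) ^ 37 = 1d ^ 37 = 2a

a3678eecd92a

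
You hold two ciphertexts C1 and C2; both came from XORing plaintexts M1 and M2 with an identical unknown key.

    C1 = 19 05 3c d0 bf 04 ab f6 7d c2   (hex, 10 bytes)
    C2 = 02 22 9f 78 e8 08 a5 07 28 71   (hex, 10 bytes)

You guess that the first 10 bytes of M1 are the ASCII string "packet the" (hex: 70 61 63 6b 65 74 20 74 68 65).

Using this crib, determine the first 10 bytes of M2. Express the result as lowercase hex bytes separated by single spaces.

First, C1 ⊕ C2 = (M1 ⊕ K) ⊕ (M2 ⊕ K) = M1 ⊕ M2, so the key drops out. Then M2 = (M1 ⊕ M2) ⊕ M1 over the first 10 bytes.
byte 0: (19 XOR 02) XOR 70 = 1b XOR 70 = 6b
byte 1: (05 XOR 22) XOR 61 = 27 XOR 61 = 46
byte 2: (3c XOR 9f) XOR 63 = a3 XOR 63 = c0
byte 3: (d0 XOR 78) XOR 6b = a8 XOR 6b = c3
byte 4: (bf XOR e8) XOR 65 = 57 XOR 65 = 32
byte 5: (04 XOR 08) XOR 74 = 0c XOR 74 = 78
byte 6: (ab XOR a5) XOR 20 = 0e XOR 20 = 2e
byte 7: (f6 XOR 07) XOR 74 = f1 XOR 74 = 85
byte 8: (7d XOR 28) XOR 68 = 55 XOR 68 = 3d
byte 9: (c2 XOR 71) XOR 65 = b3 XOR 65 = d6

6b 46 c0 c3 32 78 2e 85 3d d6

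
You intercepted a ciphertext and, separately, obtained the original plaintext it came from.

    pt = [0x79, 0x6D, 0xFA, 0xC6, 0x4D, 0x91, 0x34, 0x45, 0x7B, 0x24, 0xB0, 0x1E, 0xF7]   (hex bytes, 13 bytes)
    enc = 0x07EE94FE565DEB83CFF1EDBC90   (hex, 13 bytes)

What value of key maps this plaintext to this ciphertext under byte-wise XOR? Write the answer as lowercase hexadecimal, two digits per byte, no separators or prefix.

7e836e381bccdfc6b4d55da267

Since enc = pt ⊕ key, XORing both sides with pt gives key = pt ⊕ enc.
79 ^ 07 = 7e
6d ^ ee = 83
fa ^ 94 = 6e
c6 ^ fe = 38
4d ^ 56 = 1b
91 ^ 5d = cc
34 ^ eb = df
45 ^ 83 = c6
7b ^ cf = b4
24 ^ f1 = d5
b0 ^ ed = 5d
1e ^ bc = a2
f7 ^ 90 = 67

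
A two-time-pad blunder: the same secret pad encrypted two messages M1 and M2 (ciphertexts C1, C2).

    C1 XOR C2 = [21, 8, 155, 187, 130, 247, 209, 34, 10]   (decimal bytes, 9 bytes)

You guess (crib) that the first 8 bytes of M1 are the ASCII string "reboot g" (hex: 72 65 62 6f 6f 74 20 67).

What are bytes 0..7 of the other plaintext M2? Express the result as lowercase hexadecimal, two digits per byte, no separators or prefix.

676df9d4ed83f145

Since C1 ⊕ C2 = M1 ⊕ M2, XORing with the guessed M1 bytes yields the corresponding M2 bytes: M2 = (C1 ⊕ C2) ⊕ M1.
byte 0: 15 xor 72 = 67
byte 1: 08 xor 65 = 6d
byte 2: 9b xor 62 = f9
byte 3: bb xor 6f = d4
byte 4: 82 xor 6f = ed
byte 5: f7 xor 74 = 83
byte 6: d1 xor 20 = f1
byte 7: 22 xor 67 = 45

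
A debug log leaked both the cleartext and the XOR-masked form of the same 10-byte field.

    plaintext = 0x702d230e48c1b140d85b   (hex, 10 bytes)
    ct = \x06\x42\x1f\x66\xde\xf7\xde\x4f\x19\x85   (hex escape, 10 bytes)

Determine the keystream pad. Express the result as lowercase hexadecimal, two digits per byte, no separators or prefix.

Since ct = plaintext ⊕ pad, XORing both sides with plaintext gives pad = plaintext ⊕ ct.
byte 0: 70 XOR 06 = 76
byte 1: 2d XOR 42 = 6f
byte 2: 23 XOR 1f = 3c
byte 3: 0e XOR 66 = 68
byte 4: 48 XOR de = 96
byte 5: c1 XOR f7 = 36
byte 6: b1 XOR de = 6f
byte 7: 40 XOR 4f = 0f
byte 8: d8 XOR 19 = c1
byte 9: 5b XOR 85 = de

766f3c6896366f0fc1de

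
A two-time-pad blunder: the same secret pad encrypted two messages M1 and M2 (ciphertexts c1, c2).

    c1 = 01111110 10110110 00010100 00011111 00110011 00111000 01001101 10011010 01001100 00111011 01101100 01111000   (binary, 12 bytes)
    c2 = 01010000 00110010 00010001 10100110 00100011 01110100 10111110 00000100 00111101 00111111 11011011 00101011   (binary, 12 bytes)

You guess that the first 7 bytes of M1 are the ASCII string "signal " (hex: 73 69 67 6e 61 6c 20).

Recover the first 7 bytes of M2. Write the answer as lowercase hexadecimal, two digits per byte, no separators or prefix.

5ded62d77120d3

First, c1 ⊕ c2 = (M1 ⊕ K) ⊕ (M2 ⊕ K) = M1 ⊕ M2, so the key drops out. Then M2 = (M1 ⊕ M2) ⊕ M1 over the first 7 bytes.
byte 0: (7e XOR 50) XOR 73 = 2e XOR 73 = 5d
byte 1: (b6 XOR 32) XOR 69 = 84 XOR 69 = ed
byte 2: (14 XOR 11) XOR 67 = 05 XOR 67 = 62
byte 3: (1f XOR a6) XOR 6e = b9 XOR 6e = d7
byte 4: (33 XOR 23) XOR 61 = 10 XOR 61 = 71
byte 5: (38 XOR 74) XOR 6c = 4c XOR 6c = 20
byte 6: (4d XOR be) XOR 20 = f3 XOR 20 = d3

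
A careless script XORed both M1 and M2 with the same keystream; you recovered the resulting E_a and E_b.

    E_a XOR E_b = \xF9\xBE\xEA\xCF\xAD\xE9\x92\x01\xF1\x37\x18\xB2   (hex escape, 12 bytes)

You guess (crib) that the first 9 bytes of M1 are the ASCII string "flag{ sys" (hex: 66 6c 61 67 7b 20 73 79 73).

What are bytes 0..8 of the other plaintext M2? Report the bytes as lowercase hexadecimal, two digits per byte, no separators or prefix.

9fd28ba8d6c9e17882

Since E_a ⊕ E_b = M1 ⊕ M2, XORing with the guessed M1 bytes yields the corresponding M2 bytes: M2 = (E_a ⊕ E_b) ⊕ M1.
f9 xor 66 = 9f
be xor 6c = d2
ea xor 61 = 8b
cf xor 67 = a8
ad xor 7b = d6
e9 xor 20 = c9
92 xor 73 = e1
01 xor 79 = 78
f1 xor 73 = 82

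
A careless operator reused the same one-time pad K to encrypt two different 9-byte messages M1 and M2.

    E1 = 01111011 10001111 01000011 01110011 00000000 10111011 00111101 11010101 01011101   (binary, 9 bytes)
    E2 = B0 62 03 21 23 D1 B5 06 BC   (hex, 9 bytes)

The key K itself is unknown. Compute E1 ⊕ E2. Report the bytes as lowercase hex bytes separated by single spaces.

E1 ⊕ E2 = (M1 ⊕ K) ⊕ (M2 ⊕ K) = M1 ⊕ M2 — the shared key cancels under XOR.
7b ⊕ b0 = cb
8f ⊕ 62 = ed
43 ⊕ 03 = 40
73 ⊕ 21 = 52
00 ⊕ 23 = 23
bb ⊕ d1 = 6a
3d ⊕ b5 = 88
d5 ⊕ 06 = d3
5d ⊕ bc = e1

cb ed 40 52 23 6a 88 d3 e1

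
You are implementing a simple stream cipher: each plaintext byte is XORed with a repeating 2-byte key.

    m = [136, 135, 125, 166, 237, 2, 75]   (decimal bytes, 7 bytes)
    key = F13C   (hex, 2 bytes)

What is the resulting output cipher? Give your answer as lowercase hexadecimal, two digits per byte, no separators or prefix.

79bb8c9a1c3eba

The 2-byte key repeats, so the effective keystream is f1 3c f1 3c f1 3c f1.
byte 0: 10001000 ⊕ 11110001 = 01111001
byte 1: 10000111 ⊕ 00111100 = 10111011
byte 2: 01111101 ⊕ 11110001 = 10001100
byte 3: 10100110 ⊕ 00111100 = 10011010
byte 4: 11101101 ⊕ 11110001 = 00011100
byte 5: 00000010 ⊕ 00111100 = 00111110
byte 6: 01001011 ⊕ 11110001 = 10111010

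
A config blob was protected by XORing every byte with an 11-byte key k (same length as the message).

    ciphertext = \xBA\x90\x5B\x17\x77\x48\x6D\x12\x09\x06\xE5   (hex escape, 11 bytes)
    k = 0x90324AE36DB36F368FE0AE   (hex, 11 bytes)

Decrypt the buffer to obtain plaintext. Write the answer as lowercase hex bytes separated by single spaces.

2a a2 11 f4 1a fb 02 24 86 e6 4b

XOR is its own inverse, so applying the key byte-wise gives the result directly.
186 XOR 144 =  42
144 XOR  50 = 162
 91 XOR  74 =  17
 23 XOR 227 = 244
119 XOR 109 =  26
 72 XOR 179 = 251
109 XOR 111 =   2
 18 XOR  54 =  36
  9 XOR 143 = 134
  6 XOR 224 = 230
229 XOR 174 =  75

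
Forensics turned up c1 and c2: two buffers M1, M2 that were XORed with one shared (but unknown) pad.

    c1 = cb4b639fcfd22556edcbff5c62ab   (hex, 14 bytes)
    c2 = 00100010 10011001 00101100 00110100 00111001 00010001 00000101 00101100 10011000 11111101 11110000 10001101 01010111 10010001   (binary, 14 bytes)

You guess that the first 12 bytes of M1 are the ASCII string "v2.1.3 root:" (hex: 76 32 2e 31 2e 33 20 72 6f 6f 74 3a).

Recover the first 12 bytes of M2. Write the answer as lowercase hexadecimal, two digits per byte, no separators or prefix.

First, c1 ⊕ c2 = (M1 ⊕ K) ⊕ (M2 ⊕ K) = M1 ⊕ M2, so the key drops out. Then M2 = (M1 ⊕ M2) ⊕ M1 over the first 12 bytes.
byte 0: (cb ⊕ 22) ⊕ 76 = e9 ⊕ 76 = 9f
byte 1: (4b ⊕ 99) ⊕ 32 = d2 ⊕ 32 = e0
byte 2: (63 ⊕ 2c) ⊕ 2e = 4f ⊕ 2e = 61
byte 3: (9f ⊕ 34) ⊕ 31 = ab ⊕ 31 = 9a
byte 4: (cf ⊕ 39) ⊕ 2e = f6 ⊕ 2e = d8
byte 5: (d2 ⊕ 11) ⊕ 33 = c3 ⊕ 33 = f0
byte 6: (25 ⊕ 05) ⊕ 20 = 20 ⊕ 20 = 00
byte 7: (56 ⊕ 2c) ⊕ 72 = 7a ⊕ 72 = 08
byte 8: (ed ⊕ 98) ⊕ 6f = 75 ⊕ 6f = 1a
byte 9: (cb ⊕ fd) ⊕ 6f = 36 ⊕ 6f = 59
byte 10: (ff ⊕ f0) ⊕ 74 = 0f ⊕ 74 = 7b
byte 11: (5c ⊕ 8d) ⊕ 3a = d1 ⊕ 3a = eb

9fe0619ad8f000081a597beb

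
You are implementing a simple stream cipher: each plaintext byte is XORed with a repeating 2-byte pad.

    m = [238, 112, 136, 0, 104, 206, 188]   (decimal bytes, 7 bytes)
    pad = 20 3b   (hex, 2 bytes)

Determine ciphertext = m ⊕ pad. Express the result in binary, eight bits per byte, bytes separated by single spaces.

11001110 01001011 10101000 00111011 01001000 11110101 10011100

The 2-byte key repeats, so the effective keystream is 20 3b 20 3b 20 3b 20.
byte 0: 238 ⊕  32 = 206
byte 1: 112 ⊕  59 =  75
byte 2: 136 ⊕  32 = 168
byte 3:   0 ⊕  59 =  59
byte 4: 104 ⊕  32 =  72
byte 5: 206 ⊕  59 = 245
byte 6: 188 ⊕  32 = 156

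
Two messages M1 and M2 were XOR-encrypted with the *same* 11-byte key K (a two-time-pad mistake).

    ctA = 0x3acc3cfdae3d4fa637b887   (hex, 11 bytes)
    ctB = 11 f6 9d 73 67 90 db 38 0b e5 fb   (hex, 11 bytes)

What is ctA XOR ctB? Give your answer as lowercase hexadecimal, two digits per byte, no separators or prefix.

2b3aa18ec9ad949e3c5d7c

ctA ⊕ ctB = (M1 ⊕ K) ⊕ (M2 ⊕ K) = M1 ⊕ M2 — the shared key cancels under XOR.
3a ⊕ 11 = 2b
cc ⊕ f6 = 3a
3c ⊕ 9d = a1
fd ⊕ 73 = 8e
ae ⊕ 67 = c9
3d ⊕ 90 = ad
4f ⊕ db = 94
a6 ⊕ 38 = 9e
37 ⊕ 0b = 3c
b8 ⊕ e5 = 5d
87 ⊕ fb = 7c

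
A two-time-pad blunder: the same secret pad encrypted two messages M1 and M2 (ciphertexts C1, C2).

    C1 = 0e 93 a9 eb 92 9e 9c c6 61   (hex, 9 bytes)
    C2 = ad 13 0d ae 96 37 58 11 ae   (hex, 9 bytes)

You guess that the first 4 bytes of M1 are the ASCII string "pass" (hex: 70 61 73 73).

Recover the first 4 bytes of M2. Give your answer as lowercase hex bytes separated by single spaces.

d3 e1 d7 36

First, C1 ⊕ C2 = (M1 ⊕ K) ⊕ (M2 ⊕ K) = M1 ⊕ M2, so the key drops out. Then M2 = (M1 ⊕ M2) ⊕ M1 over the first 4 bytes.
byte 0: (0e xor ad) xor 70 = a3 xor 70 = d3
byte 1: (93 xor 13) xor 61 = 80 xor 61 = e1
byte 2: (a9 xor 0d) xor 73 = a4 xor 73 = d7
byte 3: (eb xor ae) xor 73 = 45 xor 73 = 36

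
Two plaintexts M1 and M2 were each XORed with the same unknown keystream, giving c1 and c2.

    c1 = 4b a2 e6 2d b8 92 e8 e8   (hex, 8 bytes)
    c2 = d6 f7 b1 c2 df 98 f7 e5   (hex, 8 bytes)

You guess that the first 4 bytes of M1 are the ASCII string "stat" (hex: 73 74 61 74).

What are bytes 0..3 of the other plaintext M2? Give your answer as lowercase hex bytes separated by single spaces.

ee 21 36 9b

First, c1 ⊕ c2 = (M1 ⊕ K) ⊕ (M2 ⊕ K) = M1 ⊕ M2, so the key drops out. Then M2 = (M1 ⊕ M2) ⊕ M1 over the first 4 bytes.
byte 0: (4b ⊕ d6) ⊕ 73 = 9d ⊕ 73 = ee
byte 1: (a2 ⊕ f7) ⊕ 74 = 55 ⊕ 74 = 21
byte 2: (e6 ⊕ b1) ⊕ 61 = 57 ⊕ 61 = 36
byte 3: (2d ⊕ c2) ⊕ 74 = ef ⊕ 74 = 9b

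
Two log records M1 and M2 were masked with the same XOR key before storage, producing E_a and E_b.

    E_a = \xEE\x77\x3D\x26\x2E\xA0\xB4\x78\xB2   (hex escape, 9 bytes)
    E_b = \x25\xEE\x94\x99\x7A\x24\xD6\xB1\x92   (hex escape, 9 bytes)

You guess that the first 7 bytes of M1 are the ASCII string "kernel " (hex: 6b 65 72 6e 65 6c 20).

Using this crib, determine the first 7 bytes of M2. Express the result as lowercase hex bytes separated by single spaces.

First, E_a ⊕ E_b = (M1 ⊕ K) ⊕ (M2 ⊕ K) = M1 ⊕ M2, so the key drops out. Then M2 = (M1 ⊕ M2) ⊕ M1 over the first 7 bytes.
byte 0: (ee xor 25) xor 6b = cb xor 6b = a0
byte 1: (77 xor ee) xor 65 = 99 xor 65 = fc
byte 2: (3d xor 94) xor 72 = a9 xor 72 = db
byte 3: (26 xor 99) xor 6e = bf xor 6e = d1
byte 4: (2e xor 7a) xor 65 = 54 xor 65 = 31
byte 5: (a0 xor 24) xor 6c = 84 xor 6c = e8
byte 6: (b4 xor d6) xor 20 = 62 xor 20 = 42

a0 fc db d1 31 e8 42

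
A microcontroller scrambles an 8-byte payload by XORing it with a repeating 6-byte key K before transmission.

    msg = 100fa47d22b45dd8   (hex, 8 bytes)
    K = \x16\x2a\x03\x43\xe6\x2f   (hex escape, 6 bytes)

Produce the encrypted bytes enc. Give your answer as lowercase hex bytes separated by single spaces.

The 6-byte key repeats, so the effective keystream is 16 2a 03 43 e6 2f 16 2a.
byte 0: 10 ^ 16 = 06
byte 1: 0f ^ 2a = 25
byte 2: a4 ^ 03 = a7
byte 3: 7d ^ 43 = 3e
byte 4: 22 ^ e6 = c4
byte 5: b4 ^ 2f = 9b
byte 6: 5d ^ 16 = 4b
byte 7: d8 ^ 2a = f2

06 25 a7 3e c4 9b 4b f2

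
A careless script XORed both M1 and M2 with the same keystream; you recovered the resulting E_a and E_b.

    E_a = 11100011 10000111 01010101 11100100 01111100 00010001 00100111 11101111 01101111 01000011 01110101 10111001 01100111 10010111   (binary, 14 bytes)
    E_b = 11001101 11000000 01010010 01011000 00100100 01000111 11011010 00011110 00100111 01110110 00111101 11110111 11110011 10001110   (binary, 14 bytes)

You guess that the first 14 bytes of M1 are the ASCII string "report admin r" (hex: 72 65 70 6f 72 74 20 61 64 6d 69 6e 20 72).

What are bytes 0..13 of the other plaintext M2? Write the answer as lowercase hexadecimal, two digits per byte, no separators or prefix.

5c2277d32a22dd902c582120b46b

First, E_a ⊕ E_b = (M1 ⊕ K) ⊕ (M2 ⊕ K) = M1 ⊕ M2, so the key drops out. Then M2 = (M1 ⊕ M2) ⊕ M1 over the first 14 bytes.
byte 0: (e3 xor cd) xor 72 = 2e xor 72 = 5c
byte 1: (87 xor c0) xor 65 = 47 xor 65 = 22
byte 2: (55 xor 52) xor 70 = 07 xor 70 = 77
byte 3: (e4 xor 58) xor 6f = bc xor 6f = d3
byte 4: (7c xor 24) xor 72 = 58 xor 72 = 2a
byte 5: (11 xor 47) xor 74 = 56 xor 74 = 22
byte 6: (27 xor da) xor 20 = fd xor 20 = dd
byte 7: (ef xor 1e) xor 61 = f1 xor 61 = 90
byte 8: (6f xor 27) xor 64 = 48 xor 64 = 2c
byte 9: (43 xor 76) xor 6d = 35 xor 6d = 58
byte 10: (75 xor 3d) xor 69 = 48 xor 69 = 21
byte 11: (b9 xor f7) xor 6e = 4e xor 6e = 20
byte 12: (67 xor f3) xor 20 = 94 xor 20 = b4
byte 13: (97 xor 8e) xor 72 = 19 xor 72 = 6b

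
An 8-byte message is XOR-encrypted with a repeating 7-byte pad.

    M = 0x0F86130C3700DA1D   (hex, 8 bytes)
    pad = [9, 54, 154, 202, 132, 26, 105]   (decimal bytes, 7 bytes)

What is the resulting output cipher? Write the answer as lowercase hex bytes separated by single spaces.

The 7-byte key repeats, so the effective keystream is 09 36 9a ca 84 1a 69 09.
byte 0: 0f ^ 09 = 06
byte 1: 86 ^ 36 = b0
byte 2: 13 ^ 9a = 89
byte 3: 0c ^ ca = c6
byte 4: 37 ^ 84 = b3
byte 5: 00 ^ 1a = 1a
byte 6: da ^ 69 = b3
byte 7: 1d ^ 09 = 14

06 b0 89 c6 b3 1a b3 14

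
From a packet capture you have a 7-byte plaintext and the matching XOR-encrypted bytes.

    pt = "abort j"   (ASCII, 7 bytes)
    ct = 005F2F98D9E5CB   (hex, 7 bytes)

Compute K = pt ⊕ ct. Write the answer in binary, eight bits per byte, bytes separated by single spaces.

Since ct = pt ⊕ K, XORing both sides with pt gives K = pt ⊕ ct.
61 ⊕ 00 = 61
62 ⊕ 5f = 3d
6f ⊕ 2f = 40
72 ⊕ 98 = ea
74 ⊕ d9 = ad
20 ⊕ e5 = c5
6a ⊕ cb = a1

01100001 00111101 01000000 11101010 10101101 11000101 10100001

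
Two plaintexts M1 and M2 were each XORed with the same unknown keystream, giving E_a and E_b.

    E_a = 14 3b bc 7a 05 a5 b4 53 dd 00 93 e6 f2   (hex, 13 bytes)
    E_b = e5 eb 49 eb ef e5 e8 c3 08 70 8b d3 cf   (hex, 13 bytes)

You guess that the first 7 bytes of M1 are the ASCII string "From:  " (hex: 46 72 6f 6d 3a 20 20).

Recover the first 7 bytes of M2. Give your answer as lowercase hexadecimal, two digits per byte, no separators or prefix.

b7a29afcd0607c

First, E_a ⊕ E_b = (M1 ⊕ K) ⊕ (M2 ⊕ K) = M1 ⊕ M2, so the key drops out. Then M2 = (M1 ⊕ M2) ⊕ M1 over the first 7 bytes.
byte 0: (14 ⊕ e5) ⊕ 46 = f1 ⊕ 46 = b7
byte 1: (3b ⊕ eb) ⊕ 72 = d0 ⊕ 72 = a2
byte 2: (bc ⊕ 49) ⊕ 6f = f5 ⊕ 6f = 9a
byte 3: (7a ⊕ eb) ⊕ 6d = 91 ⊕ 6d = fc
byte 4: (05 ⊕ ef) ⊕ 3a = ea ⊕ 3a = d0
byte 5: (a5 ⊕ e5) ⊕ 20 = 40 ⊕ 20 = 60
byte 6: (b4 ⊕ e8) ⊕ 20 = 5c ⊕ 20 = 7c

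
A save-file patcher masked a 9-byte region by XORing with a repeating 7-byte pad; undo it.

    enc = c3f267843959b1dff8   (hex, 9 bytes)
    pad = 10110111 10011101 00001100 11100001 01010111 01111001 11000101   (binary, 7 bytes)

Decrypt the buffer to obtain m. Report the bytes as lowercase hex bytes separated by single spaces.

The 7-byte key repeats, so the effective keystream is b7 9d 0c e1 57 79 c5 b7 9d.
byte 0: 11000011 xor 10110111 = 01110100
byte 1: 11110010 xor 10011101 = 01101111
byte 2: 01100111 xor 00001100 = 01101011
byte 3: 10000100 xor 11100001 = 01100101
byte 4: 00111001 xor 01010111 = 01101110
byte 5: 01011001 xor 01111001 = 00100000
byte 6: 10110001 xor 11000101 = 01110100
byte 7: 11011111 xor 10110111 = 01101000
byte 8: 11111000 xor 10011101 = 01100101

74 6f 6b 65 6e 20 74 68 65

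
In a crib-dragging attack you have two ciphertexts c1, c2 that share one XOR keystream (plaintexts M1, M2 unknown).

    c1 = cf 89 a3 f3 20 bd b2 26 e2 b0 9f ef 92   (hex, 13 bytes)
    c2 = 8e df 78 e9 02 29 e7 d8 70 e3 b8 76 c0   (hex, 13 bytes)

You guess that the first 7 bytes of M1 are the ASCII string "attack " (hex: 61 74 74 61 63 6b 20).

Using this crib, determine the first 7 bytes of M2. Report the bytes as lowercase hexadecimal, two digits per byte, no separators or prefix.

First, c1 ⊕ c2 = (M1 ⊕ K) ⊕ (M2 ⊕ K) = M1 ⊕ M2, so the key drops out. Then M2 = (M1 ⊕ M2) ⊕ M1 over the first 7 bytes.
byte 0: (cf xor 8e) xor 61 = 41 xor 61 = 20
byte 1: (89 xor df) xor 74 = 56 xor 74 = 22
byte 2: (a3 xor 78) xor 74 = db xor 74 = af
byte 3: (f3 xor e9) xor 61 = 1a xor 61 = 7b
byte 4: (20 xor 02) xor 63 = 22 xor 63 = 41
byte 5: (bd xor 29) xor 6b = 94 xor 6b = ff
byte 6: (b2 xor e7) xor 20 = 55 xor 20 = 75

2022af7b41ff75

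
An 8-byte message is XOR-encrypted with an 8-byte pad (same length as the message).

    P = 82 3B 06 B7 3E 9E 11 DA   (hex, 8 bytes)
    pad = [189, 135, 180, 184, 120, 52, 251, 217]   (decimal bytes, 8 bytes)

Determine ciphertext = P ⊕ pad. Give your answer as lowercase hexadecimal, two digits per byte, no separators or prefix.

3fbcb20f46aaea03

XOR is its own inverse, so applying the key byte-wise gives the result directly.
byte 0: 82 ⊕ bd = 3f
byte 1: 3b ⊕ 87 = bc
byte 2: 06 ⊕ b4 = b2
byte 3: b7 ⊕ b8 = 0f
byte 4: 3e ⊕ 78 = 46
byte 5: 9e ⊕ 34 = aa
byte 6: 11 ⊕ fb = ea
byte 7: da ⊕ d9 = 03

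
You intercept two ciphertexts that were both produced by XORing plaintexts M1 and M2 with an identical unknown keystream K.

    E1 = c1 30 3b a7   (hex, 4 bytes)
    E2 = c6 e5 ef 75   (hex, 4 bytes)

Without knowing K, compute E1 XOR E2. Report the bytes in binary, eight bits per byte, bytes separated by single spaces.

00000111 11010101 11010100 11010010

E1 ⊕ E2 = (M1 ⊕ K) ⊕ (M2 ⊕ K) = M1 ⊕ M2 — the shared key cancels under XOR.
byte 0: c1 ⊕ c6 = 07
byte 1: 30 ⊕ e5 = d5
byte 2: 3b ⊕ ef = d4
byte 3: a7 ⊕ 75 = d2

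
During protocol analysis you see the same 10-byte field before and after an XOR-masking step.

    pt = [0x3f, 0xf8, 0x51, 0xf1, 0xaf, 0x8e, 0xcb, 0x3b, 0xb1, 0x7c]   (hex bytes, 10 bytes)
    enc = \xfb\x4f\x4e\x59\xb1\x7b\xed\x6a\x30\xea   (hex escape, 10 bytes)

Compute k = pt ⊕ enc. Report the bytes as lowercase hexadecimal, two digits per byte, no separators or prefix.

c4b71fa81ef526518196

Since enc = pt ⊕ k, XORing both sides with pt gives k = pt ⊕ enc.
byte 0:  63 XOR 251 = 196
byte 1: 248 XOR  79 = 183
byte 2:  81 XOR  78 =  31
byte 3: 241 XOR  89 = 168
byte 4: 175 XOR 177 =  30
byte 5: 142 XOR 123 = 245
byte 6: 203 XOR 237 =  38
byte 7:  59 XOR 106 =  81
byte 8: 177 XOR  48 = 129
byte 9: 124 XOR 234 = 150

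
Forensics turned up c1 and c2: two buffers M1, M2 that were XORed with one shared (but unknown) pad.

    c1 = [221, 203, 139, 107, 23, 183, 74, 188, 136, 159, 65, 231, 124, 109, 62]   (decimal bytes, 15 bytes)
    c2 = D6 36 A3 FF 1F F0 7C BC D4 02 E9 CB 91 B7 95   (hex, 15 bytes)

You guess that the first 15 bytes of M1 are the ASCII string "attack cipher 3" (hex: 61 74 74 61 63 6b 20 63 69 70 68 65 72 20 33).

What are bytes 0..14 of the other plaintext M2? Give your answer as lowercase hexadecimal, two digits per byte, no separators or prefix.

First, c1 ⊕ c2 = (M1 ⊕ K) ⊕ (M2 ⊕ K) = M1 ⊕ M2, so the key drops out. Then M2 = (M1 ⊕ M2) ⊕ M1 over the first 15 bytes.
byte 0: (dd ^ d6) ^ 61 = 0b ^ 61 = 6a
byte 1: (cb ^ 36) ^ 74 = fd ^ 74 = 89
byte 2: (8b ^ a3) ^ 74 = 28 ^ 74 = 5c
byte 3: (6b ^ ff) ^ 61 = 94 ^ 61 = f5
byte 4: (17 ^ 1f) ^ 63 = 08 ^ 63 = 6b
byte 5: (b7 ^ f0) ^ 6b = 47 ^ 6b = 2c
byte 6: (4a ^ 7c) ^ 20 = 36 ^ 20 = 16
byte 7: (bc ^ bc) ^ 63 = 00 ^ 63 = 63
byte 8: (88 ^ d4) ^ 69 = 5c ^ 69 = 35
byte 9: (9f ^ 02) ^ 70 = 9d ^ 70 = ed
byte 10: (41 ^ e9) ^ 68 = a8 ^ 68 = c0
byte 11: (e7 ^ cb) ^ 65 = 2c ^ 65 = 49
byte 12: (7c ^ 91) ^ 72 = ed ^ 72 = 9f
byte 13: (6d ^ b7) ^ 20 = da ^ 20 = fa
byte 14: (3e ^ 95) ^ 33 = ab ^ 33 = 98

6a895cf56b2c166335edc0499ffa98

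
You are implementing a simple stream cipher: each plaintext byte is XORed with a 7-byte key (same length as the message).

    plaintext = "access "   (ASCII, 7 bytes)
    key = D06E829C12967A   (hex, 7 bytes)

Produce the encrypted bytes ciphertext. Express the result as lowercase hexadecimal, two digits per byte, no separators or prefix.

b10de1f961e55a

byte 0: 61 xor d0 = b1
byte 1: 63 xor 6e = 0d
byte 2: 63 xor 82 = e1
byte 3: 65 xor 9c = f9
byte 4: 73 xor 12 = 61
byte 5: 73 xor 96 = e5
byte 6: 20 xor 7a = 5a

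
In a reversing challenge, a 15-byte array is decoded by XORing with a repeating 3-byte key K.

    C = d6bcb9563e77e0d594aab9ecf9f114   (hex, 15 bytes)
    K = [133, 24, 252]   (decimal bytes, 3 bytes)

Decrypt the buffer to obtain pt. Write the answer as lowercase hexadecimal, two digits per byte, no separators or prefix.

The 3-byte key repeats, so the effective keystream is 85 18 fc 85 18 fc 85 18 fc 85 18 fc 85 18 fc.
byte 0: d6 XOR 85 = 53
byte 1: bc XOR 18 = a4
byte 2: b9 XOR fc = 45
byte 3: 56 XOR 85 = d3
byte 4: 3e XOR 18 = 26
byte 5: 77 XOR fc = 8b
byte 6: e0 XOR 85 = 65
byte 7: d5 XOR 18 = cd
byte 8: 94 XOR fc = 68
byte 9: aa XOR 85 = 2f
byte 10: b9 XOR 18 = a1
byte 11: ec XOR fc = 10
byte 12: f9 XOR 85 = 7c
byte 13: f1 XOR 18 = e9
byte 14: 14 XOR fc = e8

53a445d3268b65cd682fa1107ce9e8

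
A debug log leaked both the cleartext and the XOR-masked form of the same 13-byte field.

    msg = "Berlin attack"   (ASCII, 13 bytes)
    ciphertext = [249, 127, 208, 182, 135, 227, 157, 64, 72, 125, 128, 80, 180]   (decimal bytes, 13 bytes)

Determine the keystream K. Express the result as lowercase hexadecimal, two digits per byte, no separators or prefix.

Since ciphertext = msg ⊕ K, XORing both sides with msg gives K = msg ⊕ ciphertext.
42 xor f9 = bb
65 xor 7f = 1a
72 xor d0 = a2
6c xor b6 = da
69 xor 87 = ee
6e xor e3 = 8d
20 xor 9d = bd
61 xor 40 = 21
74 xor 48 = 3c
74 xor 7d = 09
61 xor 80 = e1
63 xor 50 = 33
6b xor b4 = df

bb1aa2daee8dbd213c09e133df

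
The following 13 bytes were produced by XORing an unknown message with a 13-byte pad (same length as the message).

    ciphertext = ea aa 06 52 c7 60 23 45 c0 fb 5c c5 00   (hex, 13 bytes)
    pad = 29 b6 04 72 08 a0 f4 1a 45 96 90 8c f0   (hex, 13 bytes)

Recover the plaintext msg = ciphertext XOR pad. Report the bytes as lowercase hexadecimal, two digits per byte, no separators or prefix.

XOR is its own inverse, so applying the key byte-wise gives the result directly.
234 ⊕  41 = 195
170 ⊕ 182 =  28
  6 ⊕   4 =   2
 82 ⊕ 114 =  32
199 ⊕   8 = 207
 96 ⊕ 160 = 192
 35 ⊕ 244 = 215
 69 ⊕  26 =  95
192 ⊕  69 = 133
251 ⊕ 150 = 109
 92 ⊕ 144 = 204
197 ⊕ 140 =  73
  0 ⊕ 240 = 240

c31c0220cfc0d75f856dcc49f0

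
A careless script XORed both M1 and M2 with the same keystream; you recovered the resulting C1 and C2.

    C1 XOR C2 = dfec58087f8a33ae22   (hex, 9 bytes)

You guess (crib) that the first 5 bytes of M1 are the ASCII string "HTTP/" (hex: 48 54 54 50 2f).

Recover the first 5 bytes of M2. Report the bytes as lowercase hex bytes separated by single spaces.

Since C1 ⊕ C2 = M1 ⊕ M2, XORing with the guessed M1 bytes yields the corresponding M2 bytes: M2 = (C1 ⊕ C2) ⊕ M1.
223 XOR  72 = 151
236 XOR  84 = 184
 88 XOR  84 =  12
  8 XOR  80 =  88
127 XOR  47 =  80

97 b8 0c 58 50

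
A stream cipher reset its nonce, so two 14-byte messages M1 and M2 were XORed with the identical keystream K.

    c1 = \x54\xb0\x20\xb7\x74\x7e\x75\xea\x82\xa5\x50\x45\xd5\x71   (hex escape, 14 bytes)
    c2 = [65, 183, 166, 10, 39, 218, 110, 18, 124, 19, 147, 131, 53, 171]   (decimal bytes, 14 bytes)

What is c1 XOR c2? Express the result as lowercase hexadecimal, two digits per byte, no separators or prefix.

150786bd53a41bf8feb6c3c6e0da

c1 ⊕ c2 = (M1 ⊕ K) ⊕ (M2 ⊕ K) = M1 ⊕ M2 — the shared key cancels under XOR.
54 ^ 41 = 15
b0 ^ b7 = 07
20 ^ a6 = 86
b7 ^ 0a = bd
74 ^ 27 = 53
7e ^ da = a4
75 ^ 6e = 1b
ea ^ 12 = f8
82 ^ 7c = fe
a5 ^ 13 = b6
50 ^ 93 = c3
45 ^ 83 = c6
d5 ^ 35 = e0
71 ^ ab = da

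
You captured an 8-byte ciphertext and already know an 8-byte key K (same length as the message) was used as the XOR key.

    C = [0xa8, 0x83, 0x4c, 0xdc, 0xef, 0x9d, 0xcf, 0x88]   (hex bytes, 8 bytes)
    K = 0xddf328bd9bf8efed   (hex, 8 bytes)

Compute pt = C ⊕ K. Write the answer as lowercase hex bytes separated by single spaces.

75 70 64 61 74 65 20 65

XOR is its own inverse, so applying the key byte-wise gives the result directly.
a8 ^ dd = 75
83 ^ f3 = 70
4c ^ 28 = 64
dc ^ bd = 61
ef ^ 9b = 74
9d ^ f8 = 65
cf ^ ef = 20
88 ^ ed = 65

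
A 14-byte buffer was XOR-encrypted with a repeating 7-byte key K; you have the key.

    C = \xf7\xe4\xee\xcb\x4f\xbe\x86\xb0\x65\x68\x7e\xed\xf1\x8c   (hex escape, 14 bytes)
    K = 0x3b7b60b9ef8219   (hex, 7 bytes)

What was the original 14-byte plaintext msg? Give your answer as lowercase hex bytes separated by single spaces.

The 7-byte key repeats, so the effective keystream is 3b 7b 60 b9 ef 82 19 3b 7b 60 b9 ef 82 19.
byte 0: 11110111 XOR 00111011 = 11001100
byte 1: 11100100 XOR 01111011 = 10011111
byte 2: 11101110 XOR 01100000 = 10001110
byte 3: 11001011 XOR 10111001 = 01110010
byte 4: 01001111 XOR 11101111 = 10100000
byte 5: 10111110 XOR 10000010 = 00111100
byte 6: 10000110 XOR 00011001 = 10011111
byte 7: 10110000 XOR 00111011 = 10001011
byte 8: 01100101 XOR 01111011 = 00011110
byte 9: 01101000 XOR 01100000 = 00001000
byte 10: 01111110 XOR 10111001 = 11000111
byte 11: 11101101 XOR 11101111 = 00000010
byte 12: 11110001 XOR 10000010 = 01110011
byte 13: 10001100 XOR 00011001 = 10010101

cc 9f 8e 72 a0 3c 9f 8b 1e 08 c7 02 73 95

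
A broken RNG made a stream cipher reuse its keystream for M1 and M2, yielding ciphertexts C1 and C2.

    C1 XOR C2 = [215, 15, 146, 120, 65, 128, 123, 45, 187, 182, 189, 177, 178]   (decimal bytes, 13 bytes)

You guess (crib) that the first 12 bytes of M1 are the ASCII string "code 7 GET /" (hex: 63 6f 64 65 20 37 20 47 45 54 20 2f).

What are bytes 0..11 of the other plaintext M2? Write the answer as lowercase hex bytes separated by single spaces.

b4 60 f6 1d 61 b7 5b 6a fe e2 9d 9e

Since C1 ⊕ C2 = M1 ⊕ M2, XORing with the guessed M1 bytes yields the corresponding M2 bytes: M2 = (C1 ⊕ C2) ⊕ M1.
d7 ⊕ 63 = b4
0f ⊕ 6f = 60
92 ⊕ 64 = f6
78 ⊕ 65 = 1d
41 ⊕ 20 = 61
80 ⊕ 37 = b7
7b ⊕ 20 = 5b
2d ⊕ 47 = 6a
bb ⊕ 45 = fe
b6 ⊕ 54 = e2
bd ⊕ 20 = 9d
b1 ⊕ 2f = 9e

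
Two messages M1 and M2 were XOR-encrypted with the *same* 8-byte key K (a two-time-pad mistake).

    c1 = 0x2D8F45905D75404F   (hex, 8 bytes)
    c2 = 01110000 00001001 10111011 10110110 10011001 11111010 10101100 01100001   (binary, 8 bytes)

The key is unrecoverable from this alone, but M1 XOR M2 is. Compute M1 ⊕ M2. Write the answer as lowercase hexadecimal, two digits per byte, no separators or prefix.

c1 ⊕ c2 = (M1 ⊕ K) ⊕ (M2 ⊕ K) = M1 ⊕ M2 — the shared key cancels under XOR.
2d XOR 70 = 5d
8f XOR 09 = 86
45 XOR bb = fe
90 XOR b6 = 26
5d XOR 99 = c4
75 XOR fa = 8f
40 XOR ac = ec
4f XOR 61 = 2e

5d86fe26c48fec2e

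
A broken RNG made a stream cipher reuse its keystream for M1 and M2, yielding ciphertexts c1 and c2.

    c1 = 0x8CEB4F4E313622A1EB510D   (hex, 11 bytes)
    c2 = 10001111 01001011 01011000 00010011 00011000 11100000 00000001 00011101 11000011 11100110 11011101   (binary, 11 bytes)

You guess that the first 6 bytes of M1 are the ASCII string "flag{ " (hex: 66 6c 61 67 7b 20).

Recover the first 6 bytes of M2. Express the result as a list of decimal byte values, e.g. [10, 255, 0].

First, c1 ⊕ c2 = (M1 ⊕ K) ⊕ (M2 ⊕ K) = M1 ⊕ M2, so the key drops out. Then M2 = (M1 ⊕ M2) ⊕ M1 over the first 6 bytes.
byte 0: (8c ⊕ 8f) ⊕ 66 = 03 ⊕ 66 = 65
byte 1: (eb ⊕ 4b) ⊕ 6c = a0 ⊕ 6c = cc
byte 2: (4f ⊕ 58) ⊕ 61 = 17 ⊕ 61 = 76
byte 3: (4e ⊕ 13) ⊕ 67 = 5d ⊕ 67 = 3a
byte 4: (31 ⊕ 18) ⊕ 7b = 29 ⊕ 7b = 52
byte 5: (36 ⊕ e0) ⊕ 20 = d6 ⊕ 20 = f6

[101, 204, 118, 58, 82, 246]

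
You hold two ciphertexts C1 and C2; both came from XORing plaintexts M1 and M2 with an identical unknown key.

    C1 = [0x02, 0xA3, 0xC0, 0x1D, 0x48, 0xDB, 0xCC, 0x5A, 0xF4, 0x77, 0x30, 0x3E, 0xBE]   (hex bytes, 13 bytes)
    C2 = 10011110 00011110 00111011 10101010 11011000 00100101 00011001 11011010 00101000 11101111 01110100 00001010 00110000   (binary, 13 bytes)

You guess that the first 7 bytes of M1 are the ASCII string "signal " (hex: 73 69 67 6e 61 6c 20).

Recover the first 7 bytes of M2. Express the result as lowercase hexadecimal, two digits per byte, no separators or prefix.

efd49cd9f192f5

First, C1 ⊕ C2 = (M1 ⊕ K) ⊕ (M2 ⊕ K) = M1 ⊕ M2, so the key drops out. Then M2 = (M1 ⊕ M2) ⊕ M1 over the first 7 bytes.
byte 0: (02 ^ 9e) ^ 73 = 9c ^ 73 = ef
byte 1: (a3 ^ 1e) ^ 69 = bd ^ 69 = d4
byte 2: (c0 ^ 3b) ^ 67 = fb ^ 67 = 9c
byte 3: (1d ^ aa) ^ 6e = b7 ^ 6e = d9
byte 4: (48 ^ d8) ^ 61 = 90 ^ 61 = f1
byte 5: (db ^ 25) ^ 6c = fe ^ 6c = 92
byte 6: (cc ^ 19) ^ 20 = d5 ^ 20 = f5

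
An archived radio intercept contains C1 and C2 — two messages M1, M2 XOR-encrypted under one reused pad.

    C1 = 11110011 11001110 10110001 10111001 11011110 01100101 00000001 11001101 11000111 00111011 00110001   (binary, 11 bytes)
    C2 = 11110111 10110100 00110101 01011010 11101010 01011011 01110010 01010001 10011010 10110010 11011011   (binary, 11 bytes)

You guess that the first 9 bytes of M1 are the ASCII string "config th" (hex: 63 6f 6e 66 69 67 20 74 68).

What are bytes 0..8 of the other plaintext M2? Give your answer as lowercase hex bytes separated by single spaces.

67 15 ea 85 5d 59 53 e8 35

First, C1 ⊕ C2 = (M1 ⊕ K) ⊕ (M2 ⊕ K) = M1 ⊕ M2, so the key drops out. Then M2 = (M1 ⊕ M2) ⊕ M1 over the first 9 bytes.
byte 0: (f3 XOR f7) XOR 63 = 04 XOR 63 = 67
byte 1: (ce XOR b4) XOR 6f = 7a XOR 6f = 15
byte 2: (b1 XOR 35) XOR 6e = 84 XOR 6e = ea
byte 3: (b9 XOR 5a) XOR 66 = e3 XOR 66 = 85
byte 4: (de XOR ea) XOR 69 = 34 XOR 69 = 5d
byte 5: (65 XOR 5b) XOR 67 = 3e XOR 67 = 59
byte 6: (01 XOR 72) XOR 20 = 73 XOR 20 = 53
byte 7: (cd XOR 51) XOR 74 = 9c XOR 74 = e8
byte 8: (c7 XOR 9a) XOR 68 = 5d XOR 68 = 35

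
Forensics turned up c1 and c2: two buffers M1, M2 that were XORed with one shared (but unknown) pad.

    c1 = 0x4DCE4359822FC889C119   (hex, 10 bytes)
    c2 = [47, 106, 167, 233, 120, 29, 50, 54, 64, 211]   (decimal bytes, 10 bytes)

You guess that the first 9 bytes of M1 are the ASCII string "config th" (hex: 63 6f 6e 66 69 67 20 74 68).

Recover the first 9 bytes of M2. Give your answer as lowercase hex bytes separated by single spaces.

First, c1 ⊕ c2 = (M1 ⊕ K) ⊕ (M2 ⊕ K) = M1 ⊕ M2, so the key drops out. Then M2 = (M1 ⊕ M2) ⊕ M1 over the first 9 bytes.
byte 0: (4d XOR 2f) XOR 63 = 62 XOR 63 = 01
byte 1: (ce XOR 6a) XOR 6f = a4 XOR 6f = cb
byte 2: (43 XOR a7) XOR 6e = e4 XOR 6e = 8a
byte 3: (59 XOR e9) XOR 66 = b0 XOR 66 = d6
byte 4: (82 XOR 78) XOR 69 = fa XOR 69 = 93
byte 5: (2f XOR 1d) XOR 67 = 32 XOR 67 = 55
byte 6: (c8 XOR 32) XOR 20 = fa XOR 20 = da
byte 7: (89 XOR 36) XOR 74 = bf XOR 74 = cb
byte 8: (c1 XOR 40) XOR 68 = 81 XOR 68 = e9

01 cb 8a d6 93 55 da cb e9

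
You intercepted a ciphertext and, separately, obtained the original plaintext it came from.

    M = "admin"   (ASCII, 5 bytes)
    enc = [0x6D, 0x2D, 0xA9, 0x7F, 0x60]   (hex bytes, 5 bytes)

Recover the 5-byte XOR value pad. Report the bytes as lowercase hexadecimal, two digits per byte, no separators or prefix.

Since enc = M ⊕ pad, XORing both sides with M gives pad = M ⊕ enc.
byte 0: 61 ⊕ 6d = 0c
byte 1: 64 ⊕ 2d = 49
byte 2: 6d ⊕ a9 = c4
byte 3: 69 ⊕ 7f = 16
byte 4: 6e ⊕ 60 = 0e

0c49c4160e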